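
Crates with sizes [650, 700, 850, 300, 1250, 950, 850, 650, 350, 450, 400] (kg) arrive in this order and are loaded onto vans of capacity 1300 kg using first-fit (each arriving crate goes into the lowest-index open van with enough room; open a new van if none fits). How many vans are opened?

  650 → van 1 (new)  [load 650/1300]
  700 → van 2 (new)  [load 700/1300]
  850 → van 3 (new)  [load 850/1300]
  300 → van 1  [load 950/1300]
  1250 → van 4 (new)  [load 1250/1300]
  950 → van 5 (new)  [load 950/1300]
  850 → van 6 (new)  [load 850/1300]
  650 → van 7 (new)  [load 650/1300]
  350 → van 1  [load 1300/1300]
  450 → van 2  [load 1150/1300]
  400 → van 3  [load 1250/1300]
7 vans opened.

7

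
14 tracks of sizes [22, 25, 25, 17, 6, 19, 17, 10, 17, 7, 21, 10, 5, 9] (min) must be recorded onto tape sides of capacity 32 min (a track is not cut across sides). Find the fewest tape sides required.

8

Total = 25 + 25 + 22 + 21 + 19 + 17 + 17 + 17 + 10 + 10 + 9 + 7 + 6 + 5 = 210 min.
Lower bound: ⌈210/32⌉ = 7 tape sides.
Also, 8 tracks each exceed 16 min, and no two of those can share a side, so at least 8 tape sides are needed.
A packing using 8 tape sides:
  side 1: 25 + 7 = 32
  side 2: 25 + 6 = 31
  side 3: 22 + 10 = 32
  side 4: 21 + 10 = 31
  side 5: 19 + 9 = 28
  side 6: 17 + 5 = 22
  side 7: 17 = 17
  side 8: 17 = 17
This matches the lower bound, so 8 is optimal.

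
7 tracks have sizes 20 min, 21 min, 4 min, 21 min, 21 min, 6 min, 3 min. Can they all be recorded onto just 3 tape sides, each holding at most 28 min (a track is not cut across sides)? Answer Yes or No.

No

Total = 96 min; ⌈96/28⌉ = 4.
At least 4 tape sides are required, but only 3 are allowed.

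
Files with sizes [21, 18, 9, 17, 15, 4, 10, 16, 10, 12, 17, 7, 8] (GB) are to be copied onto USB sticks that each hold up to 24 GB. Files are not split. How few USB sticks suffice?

Total = 21 + 18 + 17 + 17 + 16 + 15 + 12 + 10 + 10 + 9 + 8 + 7 + 4 = 164 GB.
Lower bound: ⌈164/24⌉ = 7 USB sticks.
A packing using 8 USB sticks:
  USB stick 1: 21 = 21
  USB stick 2: 18 + 4 = 22
  USB stick 3: 17 + 7 = 24
  USB stick 4: 17 = 17
  USB stick 5: 16 + 8 = 24
  USB stick 6: 15 + 9 = 24
  USB stick 7: 12 + 10 = 22
  USB stick 8: 10 = 10
No arrangement into 7 USB sticks stays within capacity, so 8 is optimal.

8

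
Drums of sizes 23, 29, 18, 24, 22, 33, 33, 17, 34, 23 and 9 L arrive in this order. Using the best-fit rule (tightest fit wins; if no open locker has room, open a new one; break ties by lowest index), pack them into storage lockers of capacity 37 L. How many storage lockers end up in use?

  23 → locker 1 (new)  [load 23/37]
  29 → locker 2 (new)  [load 29/37]
  18 → locker 3 (new)  [load 18/37]
  24 → locker 4 (new)  [load 24/37]
  22 → locker 5 (new)  [load 22/37]
  33 → locker 6 (new)  [load 33/37]
  33 → locker 7 (new)  [load 33/37]
  17 → locker 3  [load 35/37]
  34 → locker 8 (new)  [load 34/37]
  23 → locker 9 (new)  [load 23/37]
  9 → locker 4  [load 33/37]
9 storage lockers opened.

9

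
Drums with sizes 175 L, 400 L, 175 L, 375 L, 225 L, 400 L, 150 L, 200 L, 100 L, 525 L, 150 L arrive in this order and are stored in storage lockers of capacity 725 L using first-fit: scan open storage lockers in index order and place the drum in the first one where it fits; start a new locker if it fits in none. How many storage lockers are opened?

5

  175 → locker 1 (new)  [load 175/725]
  400 → locker 1  [load 575/725]
  175 → locker 2 (new)  [load 175/725]
  375 → locker 2  [load 550/725]
  225 → locker 3 (new)  [load 225/725]
  400 → locker 3  [load 625/725]
  150 → locker 1  [load 725/725]
  200 → locker 4 (new)  [load 200/725]
  100 → locker 2  [load 650/725]
  525 → locker 4  [load 725/725]
  150 → locker 5 (new)  [load 150/725]
5 storage lockers opened.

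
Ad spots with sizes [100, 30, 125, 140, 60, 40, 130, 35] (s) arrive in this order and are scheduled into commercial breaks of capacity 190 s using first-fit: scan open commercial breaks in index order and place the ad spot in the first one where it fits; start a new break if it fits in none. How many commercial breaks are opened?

  100 → break 1 (new)  [load 100/190]
  30 → break 1  [load 130/190]
  125 → break 2 (new)  [load 125/190]
  140 → break 3 (new)  [load 140/190]
  60 → break 1  [load 190/190]
  40 → break 2  [load 165/190]
  130 → break 4 (new)  [load 130/190]
  35 → break 3  [load 175/190]
4 commercial breaks opened.

4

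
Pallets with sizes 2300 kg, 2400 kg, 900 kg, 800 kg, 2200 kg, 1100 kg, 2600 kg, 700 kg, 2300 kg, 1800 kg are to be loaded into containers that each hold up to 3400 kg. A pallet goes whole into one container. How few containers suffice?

6

Total = 2600 + 2400 + 2300 + 2300 + 2200 + 1800 + 1100 + 900 + 800 + 700 = 17100 kg.
Lower bound: ⌈17100/3400⌉ = 6 containers.
A packing using 6 containers:
  container 1: 2600 + 800 = 3400
  container 2: 2400 + 900 = 3300
  container 3: 2300 + 1100 = 3400
  container 4: 2300 + 700 = 3000
  container 5: 2200 = 2200
  container 6: 1800 = 1800
This matches the lower bound, so 6 is optimal.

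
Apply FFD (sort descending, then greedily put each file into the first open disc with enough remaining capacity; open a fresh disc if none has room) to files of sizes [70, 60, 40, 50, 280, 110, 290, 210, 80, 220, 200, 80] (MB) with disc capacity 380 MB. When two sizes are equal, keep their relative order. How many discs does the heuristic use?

5

Sorted descending: 290, 280, 220, 210, 200, 110, 80, 80, 70, 60, 50, 40.
  290 → disc 1 (new)  [load 290/380]
  280 → disc 2 (new)  [load 280/380]
  220 → disc 3 (new)  [load 220/380]
  210 → disc 4 (new)  [load 210/380]
  200 → disc 5 (new)  [load 200/380]
  110 → disc 3  [load 330/380]
  80 → disc 1  [load 370/380]
  80 → disc 2  [load 360/380]
  70 → disc 4  [load 280/380]
  60 → disc 4  [load 340/380]
  50 → disc 3  [load 380/380]
  40 → disc 4  [load 380/380]
5 discs opened.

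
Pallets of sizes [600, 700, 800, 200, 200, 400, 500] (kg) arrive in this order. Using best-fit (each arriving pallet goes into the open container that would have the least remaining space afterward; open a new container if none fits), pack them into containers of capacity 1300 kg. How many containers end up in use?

  600 → container 1 (new)  [load 600/1300]
  700 → container 1  [load 1300/1300]
  800 → container 2 (new)  [load 800/1300]
  200 → container 2  [load 1000/1300]
  200 → container 2  [load 1200/1300]
  400 → container 3 (new)  [load 400/1300]
  500 → container 3  [load 900/1300]
3 containers opened.

3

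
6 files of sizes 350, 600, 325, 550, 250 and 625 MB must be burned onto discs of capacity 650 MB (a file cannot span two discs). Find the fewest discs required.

5

Total = 625 + 600 + 550 + 350 + 325 + 250 = 2700 MB.
Lower bound: ⌈2700/650⌉ = 5 discs.
A packing using 5 discs:
  disc 1: 625 = 625
  disc 2: 600 = 600
  disc 3: 550 = 550
  disc 4: 350 + 250 = 600
  disc 5: 325 = 325
This matches the lower bound, so 5 is optimal.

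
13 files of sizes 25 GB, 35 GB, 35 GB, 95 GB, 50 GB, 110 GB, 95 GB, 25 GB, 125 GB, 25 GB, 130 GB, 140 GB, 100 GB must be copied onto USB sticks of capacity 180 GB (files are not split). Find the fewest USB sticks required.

7

Total = 140 + 130 + 125 + 110 + 100 + 95 + 95 + 50 + 35 + 35 + 25 + 25 + 25 = 990 GB.
Lower bound: ⌈990/180⌉ = 6 USB sticks.
Also, 7 files each exceed 90 GB, and no two of those can share a USB stick, so at least 7 USB sticks are needed.
A packing using 7 USB sticks:
  USB stick 1: 140 + 35 = 175
  USB stick 2: 130 + 50 = 180
  USB stick 3: 125 + 35 = 160
  USB stick 4: 110 + 25 + 25 = 160
  USB stick 5: 100 + 25 = 125
  USB stick 6: 95 = 95
  USB stick 7: 95 = 95
This matches the lower bound, so 7 is optimal.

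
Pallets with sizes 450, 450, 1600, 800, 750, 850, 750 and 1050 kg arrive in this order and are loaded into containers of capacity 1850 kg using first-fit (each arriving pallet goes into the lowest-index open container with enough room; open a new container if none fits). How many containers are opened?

  450 → container 1 (new)  [load 450/1850]
  450 → container 1  [load 900/1850]
  1600 → container 2 (new)  [load 1600/1850]
  800 → container 1  [load 1700/1850]
  750 → container 3 (new)  [load 750/1850]
  850 → container 3  [load 1600/1850]
  750 → container 4 (new)  [load 750/1850]
  1050 → container 4  [load 1800/1850]
4 containers opened.

4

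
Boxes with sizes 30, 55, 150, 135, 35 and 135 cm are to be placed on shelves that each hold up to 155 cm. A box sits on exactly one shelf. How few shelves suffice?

Total = 150 + 135 + 135 + 55 + 35 + 30 = 540 cm.
Lower bound: ⌈540/155⌉ = 4 shelves.
A packing using 4 shelves:
  shelf 1: 150 = 150
  shelf 2: 135 = 135
  shelf 3: 135 = 135
  shelf 4: 55 + 35 + 30 = 120
This matches the lower bound, so 4 is optimal.

4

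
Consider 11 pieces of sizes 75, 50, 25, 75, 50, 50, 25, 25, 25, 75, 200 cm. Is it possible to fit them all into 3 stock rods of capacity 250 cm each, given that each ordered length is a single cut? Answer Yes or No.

Yes

A valid assignment using 3 stock rods:
  stock rod 1: 200 + 50 = 250
  stock rod 2: 75 + 75 + 75 + 25 = 250
  stock rod 3: 50 + 50 + 25 + 25 + 25 = 175
Every load is within 250 cm, so 3 stock rods suffice.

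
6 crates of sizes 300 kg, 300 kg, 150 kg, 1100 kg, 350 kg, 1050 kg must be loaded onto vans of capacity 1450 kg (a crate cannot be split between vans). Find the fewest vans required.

3

Total = 1100 + 1050 + 350 + 300 + 300 + 150 = 3250 kg.
Lower bound: ⌈3250/1450⌉ = 3 vans.
A packing using 3 vans:
  van 1: 1100 + 350 = 1450
  van 2: 1050 + 300 = 1350
  van 3: 300 + 150 = 450
This matches the lower bound, so 3 is optimal.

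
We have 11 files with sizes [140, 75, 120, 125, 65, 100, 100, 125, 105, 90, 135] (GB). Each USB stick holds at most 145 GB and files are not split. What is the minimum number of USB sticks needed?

Total = 140 + 135 + 125 + 125 + 120 + 105 + 100 + 100 + 90 + 75 + 65 = 1180 GB.
Lower bound: ⌈1180/145⌉ = 9 USB sticks.
Also, 10 files each exceed 145/2 GB, and no two of those can share a USB stick, so at least 10 USB sticks are needed.
A packing using 10 USB sticks:
  USB stick 1: 140 = 140
  USB stick 2: 135 = 135
  USB stick 3: 125 = 125
  USB stick 4: 125 = 125
  USB stick 5: 120 = 120
  USB stick 6: 105 = 105
  USB stick 7: 100 = 100
  USB stick 8: 100 = 100
  USB stick 9: 90 = 90
  USB stick 10: 75 + 65 = 140
This matches the lower bound, so 10 is optimal.

10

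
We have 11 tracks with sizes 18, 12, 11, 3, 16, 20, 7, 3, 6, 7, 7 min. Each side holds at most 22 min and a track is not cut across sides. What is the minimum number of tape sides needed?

6

Total = 20 + 18 + 16 + 12 + 11 + 7 + 7 + 7 + 6 + 3 + 3 = 110 min.
Lower bound: ⌈110/22⌉ = 5 tape sides.
A packing using 6 tape sides:
  side 1: 20 = 20
  side 2: 18 + 3 = 21
  side 3: 16 + 6 = 22
  side 4: 12 + 7 + 3 = 22
  side 5: 11 + 7 = 18
  side 6: 7 = 7
No arrangement into 5 tape sides stays within capacity, so 6 is optimal.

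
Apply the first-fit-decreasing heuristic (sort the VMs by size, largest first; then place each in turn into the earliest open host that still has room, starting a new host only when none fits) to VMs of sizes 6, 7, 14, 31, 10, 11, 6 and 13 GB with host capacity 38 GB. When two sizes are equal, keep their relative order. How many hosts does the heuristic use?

Sorted descending: 31, 14, 13, 11, 10, 7, 6, 6.
  31 → host 1 (new)  [load 31/38]
  14 → host 2 (new)  [load 14/38]
  13 → host 2  [load 27/38]
  11 → host 2  [load 38/38]
  10 → host 3 (new)  [load 10/38]
  7 → host 1  [load 38/38]
  6 → host 3  [load 16/38]
  6 → host 3  [load 22/38]
3 hosts opened.

3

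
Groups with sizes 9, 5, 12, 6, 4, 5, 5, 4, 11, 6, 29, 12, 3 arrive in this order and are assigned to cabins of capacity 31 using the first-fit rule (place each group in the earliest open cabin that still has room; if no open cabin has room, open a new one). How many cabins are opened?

4

  9 → cabin 1 (new)  [load 9/31]
  5 → cabin 1  [load 14/31]
  12 → cabin 1  [load 26/31]
  6 → cabin 2 (new)  [load 6/31]
  4 → cabin 1  [load 30/31]
  5 → cabin 2  [load 11/31]
  5 → cabin 2  [load 16/31]
  4 → cabin 2  [load 20/31]
  11 → cabin 2  [load 31/31]
  6 → cabin 3 (new)  [load 6/31]
  29 → cabin 4 (new)  [load 29/31]
  12 → cabin 3  [load 18/31]
  3 → cabin 3  [load 21/31]
4 cabins opened.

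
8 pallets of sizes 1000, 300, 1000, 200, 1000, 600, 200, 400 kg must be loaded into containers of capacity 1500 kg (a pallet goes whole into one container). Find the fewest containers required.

4

Total = 1000 + 1000 + 1000 + 600 + 400 + 300 + 200 + 200 = 4700 kg.
Lower bound: ⌈4700/1500⌉ = 4 containers.
A packing using 4 containers:
  container 1: 1000 + 400 = 1400
  container 2: 1000 + 300 + 200 = 1500
  container 3: 1000 + 200 = 1200
  container 4: 600 = 600
This matches the lower bound, so 4 is optimal.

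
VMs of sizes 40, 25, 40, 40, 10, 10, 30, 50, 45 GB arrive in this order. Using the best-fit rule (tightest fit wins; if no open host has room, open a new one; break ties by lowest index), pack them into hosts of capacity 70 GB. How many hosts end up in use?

5

  40 → host 1 (new)  [load 40/70]
  25 → host 1  [load 65/70]
  40 → host 2 (new)  [load 40/70]
  40 → host 3 (new)  [load 40/70]
  10 → host 2  [load 50/70]
  10 → host 2  [load 60/70]
  30 → host 3  [load 70/70]
  50 → host 4 (new)  [load 50/70]
  45 → host 5 (new)  [load 45/70]
5 hosts opened.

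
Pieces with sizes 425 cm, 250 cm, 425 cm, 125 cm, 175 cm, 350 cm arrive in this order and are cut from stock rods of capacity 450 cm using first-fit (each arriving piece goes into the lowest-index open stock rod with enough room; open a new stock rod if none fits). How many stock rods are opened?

5

  425 → stock rod 1 (new)  [load 425/450]
  250 → stock rod 2 (new)  [load 250/450]
  425 → stock rod 3 (new)  [load 425/450]
  125 → stock rod 2  [load 375/450]
  175 → stock rod 4 (new)  [load 175/450]
  350 → stock rod 5 (new)  [load 350/450]
5 stock rods opened.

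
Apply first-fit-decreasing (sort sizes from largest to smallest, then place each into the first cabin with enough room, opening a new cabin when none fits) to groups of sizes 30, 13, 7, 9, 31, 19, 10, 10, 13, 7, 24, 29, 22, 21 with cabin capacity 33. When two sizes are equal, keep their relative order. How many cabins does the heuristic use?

8

Sorted descending: 31, 30, 29, 24, 22, 21, 19, 13, 13, 10, 10, 9, 7, 7.
  31 → cabin 1 (new)  [load 31/33]
  30 → cabin 2 (new)  [load 30/33]
  29 → cabin 3 (new)  [load 29/33]
  24 → cabin 4 (new)  [load 24/33]
  22 → cabin 5 (new)  [load 22/33]
  21 → cabin 6 (new)  [load 21/33]
  19 → cabin 7 (new)  [load 19/33]
  13 → cabin 7  [load 32/33]
  13 → cabin 8 (new)  [load 13/33]
  10 → cabin 5  [load 32/33]
  10 → cabin 6  [load 31/33]
  9 → cabin 4  [load 33/33]
  7 → cabin 8  [load 20/33]
  7 → cabin 8  [load 27/33]
8 cabins opened.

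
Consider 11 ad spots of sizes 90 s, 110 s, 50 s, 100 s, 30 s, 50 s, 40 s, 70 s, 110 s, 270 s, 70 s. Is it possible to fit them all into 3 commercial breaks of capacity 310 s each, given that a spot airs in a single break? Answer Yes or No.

No

Total = 990 s; ⌈990/310⌉ = 4.
At least 4 commercial breaks are required, but only 3 are allowed.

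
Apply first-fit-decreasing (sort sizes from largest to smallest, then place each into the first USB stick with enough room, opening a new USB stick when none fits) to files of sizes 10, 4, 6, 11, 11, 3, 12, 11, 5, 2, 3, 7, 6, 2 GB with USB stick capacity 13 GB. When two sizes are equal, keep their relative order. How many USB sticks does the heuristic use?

8

Sorted descending: 12, 11, 11, 11, 10, 7, 6, 6, 5, 4, 3, 3, 2, 2.
  12 → USB stick 1 (new)  [load 12/13]
  11 → USB stick 2 (new)  [load 11/13]
  11 → USB stick 3 (new)  [load 11/13]
  11 → USB stick 4 (new)  [load 11/13]
  10 → USB stick 5 (new)  [load 10/13]
  7 → USB stick 6 (new)  [load 7/13]
  6 → USB stick 6  [load 13/13]
  6 → USB stick 7 (new)  [load 6/13]
  5 → USB stick 7  [load 11/13]
  4 → USB stick 8 (new)  [load 4/13]
  3 → USB stick 5  [load 13/13]
  3 → USB stick 8  [load 7/13]
  2 → USB stick 2  [load 13/13]
  2 → USB stick 3  [load 13/13]
8 USB sticks opened.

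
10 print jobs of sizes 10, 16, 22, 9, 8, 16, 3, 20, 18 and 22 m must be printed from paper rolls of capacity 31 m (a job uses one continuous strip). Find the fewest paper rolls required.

Total = 22 + 22 + 20 + 18 + 16 + 16 + 10 + 9 + 8 + 3 = 144 m.
Lower bound: ⌈144/31⌉ = 5 paper rolls.
Also, 6 print jobs each exceed 31/2 m, and no two of those can share a roll, so at least 6 paper rolls are needed.
A packing using 6 paper rolls:
  roll 1: 22 + 9 = 31
  roll 2: 22 + 8 = 30
  roll 3: 20 + 10 = 30
  roll 4: 18 + 3 = 21
  roll 5: 16 = 16
  roll 6: 16 = 16
This matches the lower bound, so 6 is optimal.

6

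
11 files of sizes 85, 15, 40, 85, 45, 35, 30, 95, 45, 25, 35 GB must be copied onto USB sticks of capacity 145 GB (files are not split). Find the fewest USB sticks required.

Total = 95 + 85 + 85 + 45 + 45 + 40 + 35 + 35 + 30 + 25 + 15 = 535 GB.
Lower bound: ⌈535/145⌉ = 4 USB sticks.
A packing using 4 USB sticks:
  USB stick 1: 95 + 45 = 140
  USB stick 2: 85 + 45 + 15 = 145
  USB stick 3: 85 + 40 = 125
  USB stick 4: 35 + 35 + 30 + 25 = 125
This matches the lower bound, so 4 is optimal.

4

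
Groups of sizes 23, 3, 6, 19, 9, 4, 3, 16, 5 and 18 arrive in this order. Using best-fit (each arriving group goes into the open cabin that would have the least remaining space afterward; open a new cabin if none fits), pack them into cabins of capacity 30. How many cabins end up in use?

4

  23 → cabin 1 (new)  [load 23/30]
  3 → cabin 1  [load 26/30]
  6 → cabin 2 (new)  [load 6/30]
  19 → cabin 2  [load 25/30]
  9 → cabin 3 (new)  [load 9/30]
  4 → cabin 1  [load 30/30]
  3 → cabin 2  [load 28/30]
  16 → cabin 3  [load 25/30]
  5 → cabin 3  [load 30/30]
  18 → cabin 4 (new)  [load 18/30]
4 cabins opened.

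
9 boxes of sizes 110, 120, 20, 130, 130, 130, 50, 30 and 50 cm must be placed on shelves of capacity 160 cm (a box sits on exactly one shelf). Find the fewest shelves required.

6

Total = 130 + 130 + 130 + 120 + 110 + 50 + 50 + 30 + 20 = 770 cm.
Lower bound: ⌈770/160⌉ = 5 shelves.
A packing using 6 shelves:
  shelf 1: 130 + 30 = 160
  shelf 2: 130 + 20 = 150
  shelf 3: 130 = 130
  shelf 4: 120 = 120
  shelf 5: 110 + 50 = 160
  shelf 6: 50 = 50
No arrangement into 5 shelves stays within capacity, so 6 is optimal.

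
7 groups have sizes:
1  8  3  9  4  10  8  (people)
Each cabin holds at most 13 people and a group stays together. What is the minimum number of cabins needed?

Total = 10 + 9 + 8 + 8 + 4 + 3 + 1 = 43 people.
Lower bound: ⌈43/13⌉ = 4 cabins.
A packing using 4 cabins:
  cabin 1: 10 + 3 = 13
  cabin 2: 9 + 4 = 13
  cabin 3: 8 + 1 = 9
  cabin 4: 8 = 8
This matches the lower bound, so 4 is optimal.

4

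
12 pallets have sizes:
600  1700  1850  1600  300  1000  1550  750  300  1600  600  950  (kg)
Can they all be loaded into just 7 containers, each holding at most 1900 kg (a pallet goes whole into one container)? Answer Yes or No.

No

Total = 12800 kg; ⌈12800/1900⌉ = 7.
The bound of 7 does not rule out 7, but exhaustive search shows no assignment into 7 containers of capacity 1900 kg exists — the minimum is 8.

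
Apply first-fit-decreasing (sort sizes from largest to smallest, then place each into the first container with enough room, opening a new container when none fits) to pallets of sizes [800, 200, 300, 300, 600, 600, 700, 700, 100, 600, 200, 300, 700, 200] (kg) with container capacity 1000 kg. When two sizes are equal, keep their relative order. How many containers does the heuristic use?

7

Sorted descending: 800, 700, 700, 700, 600, 600, 600, 300, 300, 300, 200, 200, 200, 100.
  800 → container 1 (new)  [load 800/1000]
  700 → container 2 (new)  [load 700/1000]
  700 → container 3 (new)  [load 700/1000]
  700 → container 4 (new)  [load 700/1000]
  600 → container 5 (new)  [load 600/1000]
  600 → container 6 (new)  [load 600/1000]
  600 → container 7 (new)  [load 600/1000]
  300 → container 2  [load 1000/1000]
  300 → container 3  [load 1000/1000]
  300 → container 4  [load 1000/1000]
  200 → container 1  [load 1000/1000]
  200 → container 5  [load 800/1000]
  200 → container 5  [load 1000/1000]
  100 → container 6  [load 700/1000]
7 containers opened.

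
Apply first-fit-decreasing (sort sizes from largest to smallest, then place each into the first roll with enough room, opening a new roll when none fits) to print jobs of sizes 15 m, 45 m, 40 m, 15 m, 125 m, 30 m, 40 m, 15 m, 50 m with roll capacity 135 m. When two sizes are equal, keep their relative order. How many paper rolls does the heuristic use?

3

Sorted descending: 125, 50, 45, 40, 40, 30, 15, 15, 15.
  125 → roll 1 (new)  [load 125/135]
  50 → roll 2 (new)  [load 50/135]
  45 → roll 2  [load 95/135]
  40 → roll 2  [load 135/135]
  40 → roll 3 (new)  [load 40/135]
  30 → roll 3  [load 70/135]
  15 → roll 3  [load 85/135]
  15 → roll 3  [load 100/135]
  15 → roll 3  [load 115/135]
3 paper rolls opened.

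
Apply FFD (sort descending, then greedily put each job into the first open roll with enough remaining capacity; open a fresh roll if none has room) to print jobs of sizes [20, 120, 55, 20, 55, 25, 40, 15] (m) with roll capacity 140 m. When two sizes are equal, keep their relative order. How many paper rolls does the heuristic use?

Sorted descending: 120, 55, 55, 40, 25, 20, 20, 15.
  120 → roll 1 (new)  [load 120/140]
  55 → roll 2 (new)  [load 55/140]
  55 → roll 2  [load 110/140]
  40 → roll 3 (new)  [load 40/140]
  25 → roll 2  [load 135/140]
  20 → roll 1  [load 140/140]
  20 → roll 3  [load 60/140]
  15 → roll 3  [load 75/140]
3 paper rolls opened.

3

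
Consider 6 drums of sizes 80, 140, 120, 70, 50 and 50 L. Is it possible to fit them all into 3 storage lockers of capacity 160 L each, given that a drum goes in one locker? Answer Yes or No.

Total = 510 L; ⌈510/160⌉ = 4.
At least 4 storage lockers are required, but only 3 are allowed.

No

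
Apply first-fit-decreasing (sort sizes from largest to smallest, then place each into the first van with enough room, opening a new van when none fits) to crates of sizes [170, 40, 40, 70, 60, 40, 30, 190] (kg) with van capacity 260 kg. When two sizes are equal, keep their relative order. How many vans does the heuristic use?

3

Sorted descending: 190, 170, 70, 60, 40, 40, 40, 30.
  190 → van 1 (new)  [load 190/260]
  170 → van 2 (new)  [load 170/260]
  70 → van 1  [load 260/260]
  60 → van 2  [load 230/260]
  40 → van 3 (new)  [load 40/260]
  40 → van 3  [load 80/260]
  40 → van 3  [load 120/260]
  30 → van 2  [load 260/260]
3 vans opened.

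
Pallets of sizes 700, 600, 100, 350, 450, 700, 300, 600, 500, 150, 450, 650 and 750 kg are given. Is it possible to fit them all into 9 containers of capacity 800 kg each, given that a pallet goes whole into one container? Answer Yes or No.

A valid assignment using 9 containers:
  container 1: 750 = 750
  container 2: 700 + 100 = 800
  container 3: 700 = 700
  container 4: 650 + 150 = 800
  container 5: 600 = 600
  container 6: 600 = 600
  container 7: 500 + 300 = 800
  container 8: 450 + 350 = 800
  container 9: 450 = 450
Every load is within 800 kg, so 9 containers suffice.

Yes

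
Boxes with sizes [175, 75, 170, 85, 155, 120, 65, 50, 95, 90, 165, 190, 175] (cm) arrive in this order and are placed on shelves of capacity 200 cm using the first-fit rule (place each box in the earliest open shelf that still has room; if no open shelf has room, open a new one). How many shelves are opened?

  175 → shelf 1 (new)  [load 175/200]
  75 → shelf 2 (new)  [load 75/200]
  170 → shelf 3 (new)  [load 170/200]
  85 → shelf 2  [load 160/200]
  155 → shelf 4 (new)  [load 155/200]
  120 → shelf 5 (new)  [load 120/200]
  65 → shelf 5  [load 185/200]
  50 → shelf 6 (new)  [load 50/200]
  95 → shelf 6  [load 145/200]
  90 → shelf 7 (new)  [load 90/200]
  165 → shelf 8 (new)  [load 165/200]
  190 → shelf 9 (new)  [load 190/200]
  175 → shelf 10 (new)  [load 175/200]
10 shelves opened.

10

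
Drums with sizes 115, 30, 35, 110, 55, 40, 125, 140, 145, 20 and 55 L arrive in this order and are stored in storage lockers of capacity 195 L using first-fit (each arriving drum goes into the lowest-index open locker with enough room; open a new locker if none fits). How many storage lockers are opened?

  115 → locker 1 (new)  [load 115/195]
  30 → locker 1  [load 145/195]
  35 → locker 1  [load 180/195]
  110 → locker 2 (new)  [load 110/195]
  55 → locker 2  [load 165/195]
  40 → locker 3 (new)  [load 40/195]
  125 → locker 3  [load 165/195]
  140 → locker 4 (new)  [load 140/195]
  145 → locker 5 (new)  [load 145/195]
  20 → locker 2  [load 185/195]
  55 → locker 4  [load 195/195]
5 storage lockers opened.

5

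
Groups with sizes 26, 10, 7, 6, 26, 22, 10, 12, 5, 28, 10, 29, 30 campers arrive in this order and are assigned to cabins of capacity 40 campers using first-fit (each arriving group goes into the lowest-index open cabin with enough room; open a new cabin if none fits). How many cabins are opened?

  26 → cabin 1 (new)  [load 26/40]
  10 → cabin 1  [load 36/40]
  7 → cabin 2 (new)  [load 7/40]
  6 → cabin 2  [load 13/40]
  26 → cabin 2  [load 39/40]
  22 → cabin 3 (new)  [load 22/40]
  10 → cabin 3  [load 32/40]
  12 → cabin 4 (new)  [load 12/40]
  5 → cabin 3  [load 37/40]
  28 → cabin 4  [load 40/40]
  10 → cabin 5 (new)  [load 10/40]
  29 → cabin 5  [load 39/40]
  30 → cabin 6 (new)  [load 30/40]
6 cabins opened.

6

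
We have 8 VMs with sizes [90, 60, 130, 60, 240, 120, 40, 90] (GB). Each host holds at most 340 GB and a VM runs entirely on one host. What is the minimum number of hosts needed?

Total = 240 + 130 + 120 + 90 + 90 + 60 + 60 + 40 = 830 GB.
Lower bound: ⌈830/340⌉ = 3 hosts.
A packing using 3 hosts:
  host 1: 240 + 90 = 330
  host 2: 130 + 120 + 90 = 340
  host 3: 60 + 60 + 40 = 160
This matches the lower bound, so 3 is optimal.

3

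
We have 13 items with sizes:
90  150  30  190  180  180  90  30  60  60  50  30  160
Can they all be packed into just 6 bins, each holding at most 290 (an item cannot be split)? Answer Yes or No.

Yes

A valid assignment using 5 bins:
  bin 1: 190 + 90 = 280
  bin 2: 180 + 90 = 270
  bin 3: 180 + 60 + 50 = 290
  bin 4: 160 + 60 + 30 + 30 = 280
  bin 5: 150 + 30 = 180
That uses only 5 ≤ 6, so 6 bins are enough.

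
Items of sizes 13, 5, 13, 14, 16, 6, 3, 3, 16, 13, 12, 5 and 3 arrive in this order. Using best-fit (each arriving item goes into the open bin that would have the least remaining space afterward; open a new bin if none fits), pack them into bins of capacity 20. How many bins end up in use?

7

  13 → bin 1 (new)  [load 13/20]
  5 → bin 1  [load 18/20]
  13 → bin 2 (new)  [load 13/20]
  14 → bin 3 (new)  [load 14/20]
  16 → bin 4 (new)  [load 16/20]
  6 → bin 3  [load 20/20]
  3 → bin 4  [load 19/20]
  3 → bin 2  [load 16/20]
  16 → bin 5 (new)  [load 16/20]
  13 → bin 6 (new)  [load 13/20]
  12 → bin 7 (new)  [load 12/20]
  5 → bin 6  [load 18/20]
  3 → bin 2  [load 19/20]
7 bins opened.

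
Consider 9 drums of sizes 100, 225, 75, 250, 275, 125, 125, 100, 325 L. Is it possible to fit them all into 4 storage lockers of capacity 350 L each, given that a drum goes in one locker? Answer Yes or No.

No

Total = 1600 L; ⌈1600/350⌉ = 5.
At least 5 storage lockers are required, but only 4 are allowed.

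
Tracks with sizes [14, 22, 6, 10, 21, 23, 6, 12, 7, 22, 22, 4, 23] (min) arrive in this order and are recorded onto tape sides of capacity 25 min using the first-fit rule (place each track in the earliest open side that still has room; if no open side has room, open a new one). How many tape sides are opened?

9

  14 → side 1 (new)  [load 14/25]
  22 → side 2 (new)  [load 22/25]
  6 → side 1  [load 20/25]
  10 → side 3 (new)  [load 10/25]
  21 → side 4 (new)  [load 21/25]
  23 → side 5 (new)  [load 23/25]
  6 → side 3  [load 16/25]
  12 → side 6 (new)  [load 12/25]
  7 → side 3  [load 23/25]
  22 → side 7 (new)  [load 22/25]
  22 → side 8 (new)  [load 22/25]
  4 → side 1  [load 24/25]
  23 → side 9 (new)  [load 23/25]
9 tape sides opened.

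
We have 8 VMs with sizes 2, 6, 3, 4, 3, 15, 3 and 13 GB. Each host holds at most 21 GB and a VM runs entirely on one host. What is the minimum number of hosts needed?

3

Total = 15 + 13 + 6 + 4 + 3 + 3 + 3 + 2 = 49 GB.
Lower bound: ⌈49/21⌉ = 3 hosts.
A packing using 3 hosts:
  host 1: 15 + 6 = 21
  host 2: 13 + 4 + 3 = 20
  host 3: 3 + 3 + 2 = 8
This matches the lower bound, so 3 is optimal.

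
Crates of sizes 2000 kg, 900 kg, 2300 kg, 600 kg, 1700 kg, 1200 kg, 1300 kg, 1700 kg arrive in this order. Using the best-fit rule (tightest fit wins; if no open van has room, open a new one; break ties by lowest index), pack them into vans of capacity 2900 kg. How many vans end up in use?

5

  2000 → van 1 (new)  [load 2000/2900]
  900 → van 1  [load 2900/2900]
  2300 → van 2 (new)  [load 2300/2900]
  600 → van 2  [load 2900/2900]
  1700 → van 3 (new)  [load 1700/2900]
  1200 → van 3  [load 2900/2900]
  1300 → van 4 (new)  [load 1300/2900]
  1700 → van 5 (new)  [load 1700/2900]
5 vans opened.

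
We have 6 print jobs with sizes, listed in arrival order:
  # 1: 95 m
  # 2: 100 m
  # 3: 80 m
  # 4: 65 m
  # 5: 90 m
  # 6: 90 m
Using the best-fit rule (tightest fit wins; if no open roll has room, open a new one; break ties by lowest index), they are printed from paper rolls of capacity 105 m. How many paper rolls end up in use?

6

  95 → roll 1 (new)  [load 95/105]
  100 → roll 2 (new)  [load 100/105]
  80 → roll 3 (new)  [load 80/105]
  65 → roll 4 (new)  [load 65/105]
  90 → roll 5 (new)  [load 90/105]
  90 → roll 6 (new)  [load 90/105]
6 paper rolls opened.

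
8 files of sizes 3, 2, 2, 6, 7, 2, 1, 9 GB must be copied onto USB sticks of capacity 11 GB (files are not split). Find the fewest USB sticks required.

Total = 9 + 7 + 6 + 3 + 2 + 2 + 2 + 1 = 32 GB.
Lower bound: ⌈32/11⌉ = 3 USB sticks.
A packing using 3 USB sticks:
  USB stick 1: 9 + 2 = 11
  USB stick 2: 7 + 3 + 1 = 11
  USB stick 3: 6 + 2 + 2 = 10
This matches the lower bound, so 3 is optimal.

3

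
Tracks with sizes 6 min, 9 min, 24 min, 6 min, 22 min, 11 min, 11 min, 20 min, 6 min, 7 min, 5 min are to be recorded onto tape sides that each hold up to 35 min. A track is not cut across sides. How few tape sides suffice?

4

Total = 24 + 22 + 20 + 11 + 11 + 9 + 7 + 6 + 6 + 6 + 5 = 127 min.
Lower bound: ⌈127/35⌉ = 4 tape sides.
A packing using 4 tape sides:
  side 1: 24 + 11 = 35
  side 2: 22 + 11 = 33
  side 3: 20 + 9 + 6 = 35
  side 4: 7 + 6 + 6 + 5 = 24
This matches the lower bound, so 4 is optimal.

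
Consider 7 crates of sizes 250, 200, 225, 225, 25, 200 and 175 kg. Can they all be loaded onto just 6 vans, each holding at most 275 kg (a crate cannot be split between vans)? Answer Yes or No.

Yes

A valid assignment using 6 vans:
  van 1: 250 + 25 = 275
  van 2: 225 = 225
  van 3: 225 = 225
  van 4: 200 = 200
  van 5: 200 = 200
  van 6: 175 = 175
Every load is within 275 kg, so 6 vans suffice.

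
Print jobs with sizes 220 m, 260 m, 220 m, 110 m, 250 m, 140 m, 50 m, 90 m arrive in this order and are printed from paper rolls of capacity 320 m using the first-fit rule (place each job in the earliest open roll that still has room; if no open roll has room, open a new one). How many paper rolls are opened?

  220 → roll 1 (new)  [load 220/320]
  260 → roll 2 (new)  [load 260/320]
  220 → roll 3 (new)  [load 220/320]
  110 → roll 4 (new)  [load 110/320]
  250 → roll 5 (new)  [load 250/320]
  140 → roll 4  [load 250/320]
  50 → roll 1  [load 270/320]
  90 → roll 3  [load 310/320]
5 paper rolls opened.

5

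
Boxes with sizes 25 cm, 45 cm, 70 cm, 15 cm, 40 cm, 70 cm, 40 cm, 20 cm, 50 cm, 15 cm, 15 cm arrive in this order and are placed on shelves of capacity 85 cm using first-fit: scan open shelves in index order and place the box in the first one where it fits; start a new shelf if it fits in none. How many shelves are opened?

5

  25 → shelf 1 (new)  [load 25/85]
  45 → shelf 1  [load 70/85]
  70 → shelf 2 (new)  [load 70/85]
  15 → shelf 1  [load 85/85]
  40 → shelf 3 (new)  [load 40/85]
  70 → shelf 4 (new)  [load 70/85]
  40 → shelf 3  [load 80/85]
  20 → shelf 5 (new)  [load 20/85]
  50 → shelf 5  [load 70/85]
  15 → shelf 2  [load 85/85]
  15 → shelf 4  [load 85/85]
5 shelves opened.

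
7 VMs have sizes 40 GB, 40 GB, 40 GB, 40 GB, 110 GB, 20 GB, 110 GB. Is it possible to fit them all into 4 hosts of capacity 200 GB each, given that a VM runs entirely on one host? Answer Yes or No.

Yes

A valid assignment using 3 hosts:
  host 1: 110 + 40 + 40 = 190
  host 2: 110 + 40 + 40 = 190
  host 3: 20 = 20
That uses only 3 ≤ 4, so 4 hosts are enough.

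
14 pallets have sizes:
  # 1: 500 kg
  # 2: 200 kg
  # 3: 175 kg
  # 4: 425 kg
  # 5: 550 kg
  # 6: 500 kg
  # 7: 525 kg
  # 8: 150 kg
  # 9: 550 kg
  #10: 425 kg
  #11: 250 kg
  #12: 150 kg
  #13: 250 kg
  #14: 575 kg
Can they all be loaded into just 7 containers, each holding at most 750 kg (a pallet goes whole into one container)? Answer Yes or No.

No

Total = 5225 kg; ⌈5225/750⌉ = 7.
8 pallets each exceed half the capacity and cannot share a container, forcing at least 8 containers.
At least 8 containers are required, but only 7 are allowed.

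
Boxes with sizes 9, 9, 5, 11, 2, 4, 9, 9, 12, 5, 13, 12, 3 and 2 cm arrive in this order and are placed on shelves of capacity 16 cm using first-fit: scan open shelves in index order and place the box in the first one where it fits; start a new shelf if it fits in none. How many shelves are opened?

8

  9 → shelf 1 (new)  [load 9/16]
  9 → shelf 2 (new)  [load 9/16]
  5 → shelf 1  [load 14/16]
  11 → shelf 3 (new)  [load 11/16]
  2 → shelf 1  [load 16/16]
  4 → shelf 2  [load 13/16]
  9 → shelf 4 (new)  [load 9/16]
  9 → shelf 5 (new)  [load 9/16]
  12 → shelf 6 (new)  [load 12/16]
  5 → shelf 3  [load 16/16]
  13 → shelf 7 (new)  [load 13/16]
  12 → shelf 8 (new)  [load 12/16]
  3 → shelf 2  [load 16/16]
  2 → shelf 4  [load 11/16]
8 shelves opened.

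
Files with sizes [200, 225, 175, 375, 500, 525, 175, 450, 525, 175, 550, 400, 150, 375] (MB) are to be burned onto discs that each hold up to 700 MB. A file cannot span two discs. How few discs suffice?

Total = 550 + 525 + 525 + 500 + 450 + 400 + 375 + 375 + 225 + 200 + 175 + 175 + 175 + 150 = 4800 MB.
Lower bound: ⌈4800/700⌉ = 7 discs.
Also, 8 files each exceed 350 MB, and no two of those can share a disc, so at least 8 discs are needed.
A packing using 8 discs:
  disc 1: 550 + 150 = 700
  disc 2: 525 + 175 = 700
  disc 3: 525 + 175 = 700
  disc 4: 500 + 200 = 700
  disc 5: 450 + 225 = 675
  disc 6: 400 + 175 = 575
  disc 7: 375 = 375
  disc 8: 375 = 375
This matches the lower bound, so 8 is optimal.

8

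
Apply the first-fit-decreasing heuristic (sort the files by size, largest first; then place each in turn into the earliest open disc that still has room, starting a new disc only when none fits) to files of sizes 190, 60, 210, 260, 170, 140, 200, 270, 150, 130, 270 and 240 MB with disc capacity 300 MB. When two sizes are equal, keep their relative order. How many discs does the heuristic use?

9

Sorted descending: 270, 270, 260, 240, 210, 200, 190, 170, 150, 140, 130, 60.
  270 → disc 1 (new)  [load 270/300]
  270 → disc 2 (new)  [load 270/300]
  260 → disc 3 (new)  [load 260/300]
  240 → disc 4 (new)  [load 240/300]
  210 → disc 5 (new)  [load 210/300]
  200 → disc 6 (new)  [load 200/300]
  190 → disc 7 (new)  [load 190/300]
  170 → disc 8 (new)  [load 170/300]
  150 → disc 9 (new)  [load 150/300]
  140 → disc 9  [load 290/300]
  130 → disc 8  [load 300/300]
  60 → disc 4  [load 300/300]
9 discs opened.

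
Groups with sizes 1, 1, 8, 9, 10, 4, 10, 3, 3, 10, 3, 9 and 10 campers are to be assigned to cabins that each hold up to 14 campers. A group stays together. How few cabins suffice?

7

Total = 10 + 10 + 10 + 10 + 9 + 9 + 8 + 4 + 3 + 3 + 3 + 1 + 1 = 81 campers.
Lower bound: ⌈81/14⌉ = 6 cabins.
Also, 7 groups each exceed 7 campers, and no two of those can share a cabin, so at least 7 cabins are needed.
A packing using 7 cabins:
  cabin 1: 10 + 4 = 14
  cabin 2: 10 + 3 + 1 = 14
  cabin 3: 10 + 3 + 1 = 14
  cabin 4: 10 + 3 = 13
  cabin 5: 9 = 9
  cabin 6: 9 = 9
  cabin 7: 8 = 8
This matches the lower bound, so 7 is optimal.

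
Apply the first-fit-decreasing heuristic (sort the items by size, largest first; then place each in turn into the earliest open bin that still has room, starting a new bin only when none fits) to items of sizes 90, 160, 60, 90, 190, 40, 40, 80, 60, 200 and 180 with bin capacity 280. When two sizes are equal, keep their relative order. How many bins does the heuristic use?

Sorted descending: 200, 190, 180, 160, 90, 90, 80, 60, 60, 40, 40.
  200 → bin 1 (new)  [load 200/280]
  190 → bin 2 (new)  [load 190/280]
  180 → bin 3 (new)  [load 180/280]
  160 → bin 4 (new)  [load 160/280]
  90 → bin 2  [load 280/280]
  90 → bin 3  [load 270/280]
  80 → bin 1  [load 280/280]
  60 → bin 4  [load 220/280]
  60 → bin 4  [load 280/280]
  40 → bin 5 (new)  [load 40/280]
  40 → bin 5  [load 80/280]
5 bins opened.

5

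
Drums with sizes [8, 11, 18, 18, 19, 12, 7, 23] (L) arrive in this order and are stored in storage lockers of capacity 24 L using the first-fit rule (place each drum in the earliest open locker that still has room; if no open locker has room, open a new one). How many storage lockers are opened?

6

  8 → locker 1 (new)  [load 8/24]
  11 → locker 1  [load 19/24]
  18 → locker 2 (new)  [load 18/24]
  18 → locker 3 (new)  [load 18/24]
  19 → locker 4 (new)  [load 19/24]
  12 → locker 5 (new)  [load 12/24]
  7 → locker 5  [load 19/24]
  23 → locker 6 (new)  [load 23/24]
6 storage lockers opened.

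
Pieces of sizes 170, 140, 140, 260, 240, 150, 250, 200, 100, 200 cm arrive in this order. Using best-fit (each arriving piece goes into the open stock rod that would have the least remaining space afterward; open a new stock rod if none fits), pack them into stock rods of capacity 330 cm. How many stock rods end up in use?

  170 → stock rod 1 (new)  [load 170/330]
  140 → stock rod 1  [load 310/330]
  140 → stock rod 2 (new)  [load 140/330]
  260 → stock rod 3 (new)  [load 260/330]
  240 → stock rod 4 (new)  [load 240/330]
  150 → stock rod 2  [load 290/330]
  250 → stock rod 5 (new)  [load 250/330]
  200 → stock rod 6 (new)  [load 200/330]
  100 → stock rod 6  [load 300/330]
  200 → stock rod 7 (new)  [load 200/330]
7 stock rods opened.

7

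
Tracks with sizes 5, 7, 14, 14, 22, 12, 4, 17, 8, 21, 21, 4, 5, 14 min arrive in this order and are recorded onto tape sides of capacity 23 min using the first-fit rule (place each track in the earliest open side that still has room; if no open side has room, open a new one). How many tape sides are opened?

  5 → side 1 (new)  [load 5/23]
  7 → side 1  [load 12/23]
  14 → side 2 (new)  [load 14/23]
  14 → side 3 (new)  [load 14/23]
  22 → side 4 (new)  [load 22/23]
  12 → side 5 (new)  [load 12/23]
  4 → side 1  [load 16/23]
  17 → side 6 (new)  [load 17/23]
  8 → side 2  [load 22/23]
  21 → side 7 (new)  [load 21/23]
  21 → side 8 (new)  [load 21/23]
  4 → side 1  [load 20/23]
  5 → side 3  [load 19/23]
  14 → side 9 (new)  [load 14/23]
9 tape sides opened.

9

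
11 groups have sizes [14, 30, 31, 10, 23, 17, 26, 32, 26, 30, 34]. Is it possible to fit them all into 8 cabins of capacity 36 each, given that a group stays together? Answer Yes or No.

Total = 273; ⌈273/36⌉ = 8.
The bound of 8 does not rule out 8, but exhaustive search shows no assignment into 8 cabins of capacity 36 exists — the minimum is 9.

No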